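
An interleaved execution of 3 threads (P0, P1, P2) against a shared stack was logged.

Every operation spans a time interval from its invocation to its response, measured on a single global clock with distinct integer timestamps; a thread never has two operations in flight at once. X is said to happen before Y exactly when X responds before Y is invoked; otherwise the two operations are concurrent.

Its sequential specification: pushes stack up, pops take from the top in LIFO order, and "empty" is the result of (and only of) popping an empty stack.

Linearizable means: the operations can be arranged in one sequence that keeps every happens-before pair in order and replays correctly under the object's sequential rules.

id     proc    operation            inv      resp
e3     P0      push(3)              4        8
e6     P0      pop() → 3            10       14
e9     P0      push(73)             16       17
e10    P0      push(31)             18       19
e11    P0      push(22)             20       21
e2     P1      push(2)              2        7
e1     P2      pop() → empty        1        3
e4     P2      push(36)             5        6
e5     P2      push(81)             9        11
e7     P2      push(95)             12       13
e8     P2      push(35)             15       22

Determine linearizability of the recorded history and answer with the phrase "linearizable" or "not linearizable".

a witness: e1, e2, e4, e3, e6, e5, e7, e8, e9, e10, e11
after step 1 (e1 pop() → empty): stack <>
after step 2 (e2 push(2)): stack <2>
after step 3 (e4 push(36)): stack <2,36>
after step 4 (e3 push(3)): stack <2,36,3>
after step 5 (e6 pop() → 3): stack <2,36>
after step 6 (e5 push(81)): stack <2,36,81>
after step 7 (e7 push(95)): stack <2,36,81,95>
after step 8 (e8 push(35)): stack <2,36,81,95,35>
after step 9 (e9 push(73)): stack <2,36,81,95,35,73>
after step 10 (e10 push(31)): stack <2,36,81,95,35,73,31>
after step 11 (e11 push(22)): stack <2,36,81,95,35,73,31,22>

linearizable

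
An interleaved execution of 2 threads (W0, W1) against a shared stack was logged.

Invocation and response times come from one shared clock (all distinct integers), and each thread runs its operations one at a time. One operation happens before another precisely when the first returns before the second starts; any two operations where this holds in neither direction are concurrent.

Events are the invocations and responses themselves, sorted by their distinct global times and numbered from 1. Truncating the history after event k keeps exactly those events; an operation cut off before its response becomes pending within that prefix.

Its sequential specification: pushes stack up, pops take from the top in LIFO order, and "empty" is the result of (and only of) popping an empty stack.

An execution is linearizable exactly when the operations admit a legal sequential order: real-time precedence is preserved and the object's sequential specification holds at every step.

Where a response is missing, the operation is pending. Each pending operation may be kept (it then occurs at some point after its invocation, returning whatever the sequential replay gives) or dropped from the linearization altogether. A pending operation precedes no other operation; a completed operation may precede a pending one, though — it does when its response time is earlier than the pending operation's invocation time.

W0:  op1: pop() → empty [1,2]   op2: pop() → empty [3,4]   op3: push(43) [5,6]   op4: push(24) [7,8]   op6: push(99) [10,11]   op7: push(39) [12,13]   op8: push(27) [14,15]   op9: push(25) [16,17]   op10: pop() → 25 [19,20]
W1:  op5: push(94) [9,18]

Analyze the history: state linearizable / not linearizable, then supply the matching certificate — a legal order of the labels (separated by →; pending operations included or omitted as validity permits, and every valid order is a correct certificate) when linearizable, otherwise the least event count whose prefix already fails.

linearizable — witness: op1 → op2 → op3 → op4 → op5 → op6 → op7 → op8 → op9 → op10

step 1: op1 pop() → empty — stack <>
step 2: op2 pop() → empty — stack <>
step 3: op3 push(43) — stack <43>
step 4: op4 push(24) — stack <43,24>
step 5: op5 push(94) — stack <43,24,94>
step 6: op6 push(99) — stack <43,24,94,99>
step 7: op7 push(39) — stack <43,24,94,99,39>
step 8: op8 push(27) — stack <43,24,94,99,39,27>
step 9: op9 push(25) — stack <43,24,94,99,39,27,25>
step 10: op10 pop() → 25 — stack <43,24,94,99,39,27>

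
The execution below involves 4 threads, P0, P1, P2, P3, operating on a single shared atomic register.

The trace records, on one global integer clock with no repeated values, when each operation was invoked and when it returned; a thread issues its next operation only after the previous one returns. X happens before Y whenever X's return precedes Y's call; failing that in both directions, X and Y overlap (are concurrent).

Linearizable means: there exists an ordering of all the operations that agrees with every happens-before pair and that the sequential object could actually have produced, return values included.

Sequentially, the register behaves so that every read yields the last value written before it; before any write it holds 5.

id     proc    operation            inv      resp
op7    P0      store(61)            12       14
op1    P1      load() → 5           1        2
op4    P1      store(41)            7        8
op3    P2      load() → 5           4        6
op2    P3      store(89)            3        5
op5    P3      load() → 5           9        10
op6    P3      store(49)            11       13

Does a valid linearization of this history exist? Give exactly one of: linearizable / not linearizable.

events 1..9 are fine; event 10 — the response of op5 at time 10 — makes the prefix non-linearizable
no legal order exists: 2 real-time-consistent candidates over 5 completed atomic register operations, all rejected
take op1, op2, op3, op4, op5: step 3 already fails, because op3 load() → 5 cannot occur there
take op1, op3, op2, op4, op5: step 5 already fails, because op5 load() → 5 cannot occur there

not linearizable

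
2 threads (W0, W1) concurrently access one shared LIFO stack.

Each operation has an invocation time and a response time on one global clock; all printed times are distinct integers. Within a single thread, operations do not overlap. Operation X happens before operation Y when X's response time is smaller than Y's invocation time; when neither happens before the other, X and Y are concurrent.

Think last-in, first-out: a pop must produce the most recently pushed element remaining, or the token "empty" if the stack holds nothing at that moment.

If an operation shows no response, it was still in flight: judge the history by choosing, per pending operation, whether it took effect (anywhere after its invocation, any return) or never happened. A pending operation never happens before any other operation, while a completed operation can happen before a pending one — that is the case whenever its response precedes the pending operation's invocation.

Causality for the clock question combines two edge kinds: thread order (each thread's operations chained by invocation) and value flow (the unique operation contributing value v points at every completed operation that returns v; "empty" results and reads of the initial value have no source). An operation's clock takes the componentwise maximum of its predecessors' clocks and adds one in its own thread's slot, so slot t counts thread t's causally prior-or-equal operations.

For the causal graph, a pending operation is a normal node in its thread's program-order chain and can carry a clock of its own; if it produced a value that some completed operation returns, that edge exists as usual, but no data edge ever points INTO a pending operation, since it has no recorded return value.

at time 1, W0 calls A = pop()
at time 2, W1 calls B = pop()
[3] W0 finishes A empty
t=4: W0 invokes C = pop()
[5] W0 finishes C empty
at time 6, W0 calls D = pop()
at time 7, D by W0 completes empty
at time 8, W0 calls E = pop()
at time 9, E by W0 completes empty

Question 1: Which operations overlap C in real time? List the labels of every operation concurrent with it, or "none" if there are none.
B

C spans [4,5]: anything still running between times 4 and 5 counts as concurrent
A [1,3]: before
B [2,…): concurrent
D [6,7]: after
E [8,9]: after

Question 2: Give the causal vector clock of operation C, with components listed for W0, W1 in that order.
(2, 0)

invoked at 2, B has no predecessors; its own W1 bump gives (0, 1)
invoked at 1, A has no predecessors; its own W0 bump gives (1, 0)
invoked at 4, C merges VC(A)=(1, 0) and bumps W0's slot → (2, 0)
invoked at 6, D merges VC(C)=(2, 0) and bumps W0's slot → (3, 0)
invoked at 8, E merges VC(D)=(3, 0) and bumps W0's slot → (4, 0)
target: VC(C) = (2, 0)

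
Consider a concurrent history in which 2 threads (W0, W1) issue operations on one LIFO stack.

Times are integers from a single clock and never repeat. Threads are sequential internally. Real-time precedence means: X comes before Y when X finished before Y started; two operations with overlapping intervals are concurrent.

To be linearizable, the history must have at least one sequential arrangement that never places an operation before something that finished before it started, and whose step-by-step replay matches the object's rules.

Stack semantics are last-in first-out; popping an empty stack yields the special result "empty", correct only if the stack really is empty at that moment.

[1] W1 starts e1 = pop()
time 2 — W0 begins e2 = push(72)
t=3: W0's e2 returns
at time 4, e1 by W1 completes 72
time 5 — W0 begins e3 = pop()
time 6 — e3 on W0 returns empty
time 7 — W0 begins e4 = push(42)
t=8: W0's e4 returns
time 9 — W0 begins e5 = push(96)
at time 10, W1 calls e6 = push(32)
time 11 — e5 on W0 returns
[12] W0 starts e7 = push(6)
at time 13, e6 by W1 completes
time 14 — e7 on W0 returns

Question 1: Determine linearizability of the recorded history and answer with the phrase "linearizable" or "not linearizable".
a witness: e2, e1, e3, e4, e5, e6, e7
after step 1 (e2 push(72)): stack <72>
after step 2 (e1 pop() → 72): stack <>
after step 3 (e3 pop() → empty): stack <>
after step 4 (e4 push(42)): stack <42>
after step 5 (e5 push(96)): stack <42,96>
after step 6 (e6 push(32)): stack <42,96,32>
after step 7 (e7 push(6)): stack <42,96,32,6>

linearizable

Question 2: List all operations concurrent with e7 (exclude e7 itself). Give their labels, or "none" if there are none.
e7 spans [12,14]; an op avoiding the whole window 12..14 is ordered, any other is concurrent
e1 [1,4]: before
e2 [2,3]: before
e3 [5,6]: before
e4 [7,8]: before
e5 [9,11]: before
e6 [10,13]: concurrent

e6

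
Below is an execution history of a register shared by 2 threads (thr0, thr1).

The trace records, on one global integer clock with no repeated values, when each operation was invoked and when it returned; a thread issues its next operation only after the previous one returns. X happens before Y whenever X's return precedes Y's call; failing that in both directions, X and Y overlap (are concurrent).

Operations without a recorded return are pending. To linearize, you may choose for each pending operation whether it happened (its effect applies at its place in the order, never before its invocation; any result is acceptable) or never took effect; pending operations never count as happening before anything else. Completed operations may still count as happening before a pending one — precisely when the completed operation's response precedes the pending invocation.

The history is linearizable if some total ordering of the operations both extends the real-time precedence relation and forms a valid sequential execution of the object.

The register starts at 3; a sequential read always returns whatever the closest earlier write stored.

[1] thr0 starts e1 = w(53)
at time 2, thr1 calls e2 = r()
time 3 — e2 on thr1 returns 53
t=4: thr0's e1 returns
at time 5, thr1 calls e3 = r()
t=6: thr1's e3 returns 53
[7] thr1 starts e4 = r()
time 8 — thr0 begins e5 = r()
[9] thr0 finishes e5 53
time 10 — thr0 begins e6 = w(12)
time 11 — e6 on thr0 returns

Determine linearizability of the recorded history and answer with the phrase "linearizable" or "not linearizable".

linearizable

one valid linearization: e1, e2, e3, e4, e5, e6
after step 1 (e1 w(53)): value 53
after step 2 (e2 r() → 53): value 53
after step 3 (e3 r() → 53): value 53
after step 4 (e4 r() (pending, included)): value 53
after step 5 (e5 r() → 53): value 53
after step 6 (e6 w(12)): value 12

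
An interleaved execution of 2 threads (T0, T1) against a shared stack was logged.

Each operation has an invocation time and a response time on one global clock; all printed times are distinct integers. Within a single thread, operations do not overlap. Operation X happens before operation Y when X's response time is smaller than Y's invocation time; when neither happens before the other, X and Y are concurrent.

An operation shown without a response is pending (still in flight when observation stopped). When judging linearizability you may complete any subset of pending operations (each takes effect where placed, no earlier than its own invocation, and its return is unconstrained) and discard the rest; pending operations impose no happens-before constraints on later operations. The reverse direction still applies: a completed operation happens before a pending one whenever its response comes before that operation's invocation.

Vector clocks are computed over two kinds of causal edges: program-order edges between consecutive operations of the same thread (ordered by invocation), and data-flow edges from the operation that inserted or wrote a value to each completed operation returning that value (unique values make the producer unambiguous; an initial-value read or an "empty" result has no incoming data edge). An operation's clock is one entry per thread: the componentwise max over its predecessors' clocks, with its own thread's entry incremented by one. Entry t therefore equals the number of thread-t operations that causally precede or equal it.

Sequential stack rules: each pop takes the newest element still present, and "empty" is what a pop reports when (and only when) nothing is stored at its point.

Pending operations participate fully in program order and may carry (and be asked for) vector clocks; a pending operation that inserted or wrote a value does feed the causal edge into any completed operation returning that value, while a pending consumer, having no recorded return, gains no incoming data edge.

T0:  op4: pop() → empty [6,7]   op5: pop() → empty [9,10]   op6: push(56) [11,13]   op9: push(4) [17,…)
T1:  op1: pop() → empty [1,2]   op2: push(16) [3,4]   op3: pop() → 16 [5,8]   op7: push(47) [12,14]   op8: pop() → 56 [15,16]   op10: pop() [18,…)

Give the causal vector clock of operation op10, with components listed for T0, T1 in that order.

root op op1, invoked 1: fresh clock plus T1's own tick → (0, 1)
root op op4, invoked 6: fresh clock plus T0's own tick → (1, 0)
op2 (invocation 3): componentwise max over VC(op1)=(0, 1), +1 at T1, giving (0, 2)
op5 (invocation 9): componentwise max over VC(op4)=(1, 0), +1 at T0, giving (2, 0)
op3 (invocation 5): componentwise max over VC(op2)=(0, 2), +1 at T1, giving (0, 3)
op6 (invocation 11): componentwise max over VC(op5)=(2, 0), +1 at T0, giving (3, 0)
op7 (invocation 12): componentwise max over VC(op3)=(0, 3), +1 at T1, giving (0, 4)
op9 (invocation 17): componentwise max over VC(op6)=(3, 0), +1 at T0, giving (4, 0)
op8 (invocation 15): componentwise max over VC(op6)=(3, 0), VC(op7)=(0, 4), +1 at T1, giving (3, 5)
op10 (invocation 18): componentwise max over VC(op8)=(3, 5), +1 at T1, giving (3, 6)
target: VC(op10) = (3, 6)

(3, 6)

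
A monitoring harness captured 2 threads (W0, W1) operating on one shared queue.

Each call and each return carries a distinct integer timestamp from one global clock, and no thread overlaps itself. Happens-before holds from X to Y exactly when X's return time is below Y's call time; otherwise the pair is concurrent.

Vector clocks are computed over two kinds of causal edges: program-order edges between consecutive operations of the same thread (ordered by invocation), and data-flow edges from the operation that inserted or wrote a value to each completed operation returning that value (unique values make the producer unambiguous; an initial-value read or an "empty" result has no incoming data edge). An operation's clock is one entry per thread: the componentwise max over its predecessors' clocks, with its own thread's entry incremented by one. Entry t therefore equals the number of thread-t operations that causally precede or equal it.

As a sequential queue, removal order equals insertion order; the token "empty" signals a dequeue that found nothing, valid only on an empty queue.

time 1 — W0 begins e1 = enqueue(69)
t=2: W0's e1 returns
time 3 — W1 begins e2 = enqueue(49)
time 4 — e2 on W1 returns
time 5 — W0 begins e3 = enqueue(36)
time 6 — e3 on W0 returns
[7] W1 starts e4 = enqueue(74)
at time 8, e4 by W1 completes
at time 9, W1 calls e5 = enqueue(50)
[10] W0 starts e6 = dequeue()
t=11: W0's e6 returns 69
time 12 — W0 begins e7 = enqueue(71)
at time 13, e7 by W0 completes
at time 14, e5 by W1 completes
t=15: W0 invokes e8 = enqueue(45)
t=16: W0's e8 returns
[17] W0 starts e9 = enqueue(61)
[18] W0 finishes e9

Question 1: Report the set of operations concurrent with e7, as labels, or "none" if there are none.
Answer: e5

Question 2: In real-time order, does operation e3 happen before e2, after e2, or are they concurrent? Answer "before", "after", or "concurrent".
Answer: after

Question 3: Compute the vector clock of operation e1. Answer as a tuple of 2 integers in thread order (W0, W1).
Answer: (1, 0)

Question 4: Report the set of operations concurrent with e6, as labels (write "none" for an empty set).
Answer: e5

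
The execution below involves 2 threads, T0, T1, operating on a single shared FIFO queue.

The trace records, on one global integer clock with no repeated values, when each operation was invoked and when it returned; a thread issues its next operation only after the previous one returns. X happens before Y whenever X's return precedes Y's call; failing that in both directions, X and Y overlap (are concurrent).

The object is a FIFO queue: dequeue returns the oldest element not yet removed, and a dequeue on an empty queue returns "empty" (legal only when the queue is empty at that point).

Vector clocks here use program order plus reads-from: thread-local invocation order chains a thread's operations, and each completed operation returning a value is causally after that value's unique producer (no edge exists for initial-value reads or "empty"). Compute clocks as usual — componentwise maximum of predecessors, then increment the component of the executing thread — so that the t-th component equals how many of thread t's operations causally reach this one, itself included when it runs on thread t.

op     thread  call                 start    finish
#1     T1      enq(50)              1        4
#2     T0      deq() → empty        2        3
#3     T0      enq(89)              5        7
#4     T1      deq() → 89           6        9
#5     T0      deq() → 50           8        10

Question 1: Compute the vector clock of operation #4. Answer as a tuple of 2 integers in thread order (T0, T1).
no predecessors for #1 (invoked 1): T1 increments from zero → (0, 1)
no predecessors for #2 (invoked 2): T0 increments from zero → (1, 0)
VC(#3, invoked at 5): max of VC(#2)=(1, 0), then +1 on thread T0 → (2, 0)
VC(#4, invoked at 6): max of VC(#1)=(0, 1), VC(#3)=(2, 0), then +1 on thread T1 → (2, 2)
VC(#5, invoked at 8): max of VC(#1)=(0, 1), VC(#3)=(2, 0), then +1 on thread T0 → (3, 1)
target: VC(#4) = (2, 2)

(2, 2)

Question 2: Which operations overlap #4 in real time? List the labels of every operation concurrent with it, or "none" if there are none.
#4 runs from 6 to 9; window-overlapping ops are concurrent
#1 [1,4]: before
#2 [2,3]: before
#3 [5,7]: concurrent
#5 [8,10]: concurrent

#3, #5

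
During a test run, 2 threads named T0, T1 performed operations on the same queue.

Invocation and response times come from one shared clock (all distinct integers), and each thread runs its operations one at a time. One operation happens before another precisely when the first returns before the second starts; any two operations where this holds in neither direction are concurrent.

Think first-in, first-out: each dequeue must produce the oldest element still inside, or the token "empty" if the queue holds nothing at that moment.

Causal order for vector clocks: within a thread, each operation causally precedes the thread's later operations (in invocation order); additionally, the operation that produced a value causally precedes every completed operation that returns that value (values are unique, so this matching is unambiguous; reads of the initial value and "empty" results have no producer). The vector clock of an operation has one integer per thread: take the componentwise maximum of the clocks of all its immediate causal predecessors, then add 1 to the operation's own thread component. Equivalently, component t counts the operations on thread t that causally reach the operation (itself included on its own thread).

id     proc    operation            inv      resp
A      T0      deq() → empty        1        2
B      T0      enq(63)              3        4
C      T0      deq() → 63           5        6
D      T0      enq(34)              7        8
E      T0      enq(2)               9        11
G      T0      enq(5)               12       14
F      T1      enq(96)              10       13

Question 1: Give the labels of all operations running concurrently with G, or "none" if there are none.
Answer: F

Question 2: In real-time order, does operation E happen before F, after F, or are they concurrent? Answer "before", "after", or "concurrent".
Answer: concurrent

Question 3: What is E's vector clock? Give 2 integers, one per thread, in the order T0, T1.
Answer: (5, 0)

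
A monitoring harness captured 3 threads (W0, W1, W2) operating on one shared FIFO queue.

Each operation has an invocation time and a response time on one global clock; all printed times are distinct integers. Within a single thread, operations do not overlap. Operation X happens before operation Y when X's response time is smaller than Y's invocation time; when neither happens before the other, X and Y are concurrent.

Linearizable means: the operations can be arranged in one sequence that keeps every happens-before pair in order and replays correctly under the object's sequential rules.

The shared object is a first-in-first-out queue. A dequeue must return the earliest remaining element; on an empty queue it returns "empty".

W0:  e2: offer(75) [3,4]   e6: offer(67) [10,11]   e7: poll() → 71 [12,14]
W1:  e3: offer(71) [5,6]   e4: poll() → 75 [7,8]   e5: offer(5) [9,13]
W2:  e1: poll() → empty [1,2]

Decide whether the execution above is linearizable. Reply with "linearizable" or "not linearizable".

linearizable

a witness: e1, e2, e3, e4, e5, e6, e7
step 1: e1 poll() → empty — queue <>
step 2: e2 offer(75) — queue <75>
step 3: e3 offer(71) — queue <75,71>
step 4: e4 poll() → 75 — queue <71>
step 5: e5 offer(5) — queue <71,5>
step 6: e6 offer(67) — queue <71,5,67>
step 7: e7 poll() → 71 — queue <5,67>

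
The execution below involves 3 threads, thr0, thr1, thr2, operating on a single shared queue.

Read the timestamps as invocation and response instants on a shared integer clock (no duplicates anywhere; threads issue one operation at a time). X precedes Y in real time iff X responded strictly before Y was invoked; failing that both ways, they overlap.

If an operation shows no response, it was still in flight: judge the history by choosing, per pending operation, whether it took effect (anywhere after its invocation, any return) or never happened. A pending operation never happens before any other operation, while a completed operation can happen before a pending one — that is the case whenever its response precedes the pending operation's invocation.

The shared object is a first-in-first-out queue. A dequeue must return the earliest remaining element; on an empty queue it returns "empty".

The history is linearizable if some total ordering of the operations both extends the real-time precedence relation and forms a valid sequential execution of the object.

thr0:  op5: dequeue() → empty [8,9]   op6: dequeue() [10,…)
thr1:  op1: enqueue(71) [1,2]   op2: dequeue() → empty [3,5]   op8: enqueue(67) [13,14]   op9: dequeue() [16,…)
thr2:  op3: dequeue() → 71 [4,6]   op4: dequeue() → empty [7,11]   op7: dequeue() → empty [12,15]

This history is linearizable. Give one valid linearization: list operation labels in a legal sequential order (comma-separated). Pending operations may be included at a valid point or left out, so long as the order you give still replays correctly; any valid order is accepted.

op1, op3, op2, op4, op5, op6, op7, op8

after step 1 (op1 enqueue(71)): queue <71>
after step 2 (op3 dequeue() → 71): queue <>
after step 3 (op2 dequeue() → empty): queue <>
after step 4 (op4 dequeue() → empty): queue <>
after step 5 (op5 dequeue() → empty): queue <>
after step 6 (op6 dequeue() (pending, included)): queue <>
after step 7 (op7 dequeue() → empty): queue <>
after step 8 (op8 enqueue(67)): queue <67>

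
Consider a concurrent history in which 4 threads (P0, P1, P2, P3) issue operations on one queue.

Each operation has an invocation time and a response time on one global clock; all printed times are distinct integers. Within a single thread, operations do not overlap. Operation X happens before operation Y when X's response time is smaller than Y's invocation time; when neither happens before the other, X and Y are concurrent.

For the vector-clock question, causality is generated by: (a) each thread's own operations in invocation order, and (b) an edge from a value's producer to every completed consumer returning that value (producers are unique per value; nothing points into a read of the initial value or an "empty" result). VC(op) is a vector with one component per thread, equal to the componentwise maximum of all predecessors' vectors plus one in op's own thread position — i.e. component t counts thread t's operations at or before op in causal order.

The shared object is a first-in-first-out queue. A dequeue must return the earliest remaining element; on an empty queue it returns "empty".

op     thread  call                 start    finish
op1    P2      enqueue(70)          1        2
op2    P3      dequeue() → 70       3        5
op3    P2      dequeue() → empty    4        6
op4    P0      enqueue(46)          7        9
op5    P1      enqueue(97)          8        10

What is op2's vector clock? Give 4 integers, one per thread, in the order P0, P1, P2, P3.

(0, 0, 1, 1)

no predecessors for op1 (invoked 1): P2 increments from zero → (0, 0, 1, 0)
no predecessors for op5 (invoked 8): P1 increments from zero → (0, 1, 0, 0)
no predecessors for op4 (invoked 7): P0 increments from zero → (1, 0, 0, 0)
op2, invoked 3, takes VC(op1)=(0, 0, 1, 0) under max, adds 1 for P3 → (0, 0, 1, 1)
op3, invoked 4, takes VC(op1)=(0, 0, 1, 0) under max, adds 1 for P2 → (0, 0, 2, 0)
target: VC(op2) = (0, 0, 1, 1)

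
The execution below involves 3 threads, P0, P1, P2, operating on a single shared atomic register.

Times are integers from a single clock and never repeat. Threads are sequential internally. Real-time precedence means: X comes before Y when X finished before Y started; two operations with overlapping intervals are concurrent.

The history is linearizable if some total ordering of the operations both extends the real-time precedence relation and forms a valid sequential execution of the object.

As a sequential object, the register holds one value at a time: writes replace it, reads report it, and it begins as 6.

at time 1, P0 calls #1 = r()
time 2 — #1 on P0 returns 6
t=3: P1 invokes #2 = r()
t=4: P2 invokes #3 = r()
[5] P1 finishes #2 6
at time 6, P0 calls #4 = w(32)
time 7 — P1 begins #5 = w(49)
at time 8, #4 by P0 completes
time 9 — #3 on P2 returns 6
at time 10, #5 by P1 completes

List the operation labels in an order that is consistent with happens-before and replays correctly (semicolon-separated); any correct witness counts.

#1; #2; #3; #4; #5

1. #1 r() → 6, leaving value 6
2. #2 r() → 6, leaving value 6
3. #3 r() → 6, leaving value 6
4. #4 w(32), leaving value 32
5. #5 w(49), leaving value 49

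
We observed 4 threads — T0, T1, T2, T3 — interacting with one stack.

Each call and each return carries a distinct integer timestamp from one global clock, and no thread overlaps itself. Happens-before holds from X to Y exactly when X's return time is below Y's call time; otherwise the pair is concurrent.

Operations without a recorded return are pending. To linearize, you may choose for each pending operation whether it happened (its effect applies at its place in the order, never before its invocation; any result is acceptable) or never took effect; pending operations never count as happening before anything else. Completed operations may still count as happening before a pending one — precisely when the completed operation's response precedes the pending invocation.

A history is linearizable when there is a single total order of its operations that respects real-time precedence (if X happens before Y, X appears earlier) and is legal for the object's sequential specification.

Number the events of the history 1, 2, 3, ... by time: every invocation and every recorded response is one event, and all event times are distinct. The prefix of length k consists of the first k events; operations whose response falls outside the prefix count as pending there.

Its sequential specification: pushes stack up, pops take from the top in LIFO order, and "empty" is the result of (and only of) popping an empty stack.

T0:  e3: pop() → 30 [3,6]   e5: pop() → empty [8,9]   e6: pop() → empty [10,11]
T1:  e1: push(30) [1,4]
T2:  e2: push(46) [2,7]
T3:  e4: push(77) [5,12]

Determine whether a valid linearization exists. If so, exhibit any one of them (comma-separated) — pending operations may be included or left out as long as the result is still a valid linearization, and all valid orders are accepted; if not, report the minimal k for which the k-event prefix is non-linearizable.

not linearizable — minimal violating prefix: 9 events

through event 8 a valid linearization exists; event 9 (e5 responding at time 9) ends that
checked exhaustively: 6 real-time-consistent orders of 4 completed operations, zero legal stack replays
include/drop combinations of the 1 pending operation (e4) were all tried; none helps
e.g. e1, e2, e3, e5 (pending dropped): illegal at step 3, since e3 pop() → 30 cannot apply there
e.g. e1, e3, e2, e5 (pending dropped): illegal at step 4, since e5 pop() → empty cannot apply there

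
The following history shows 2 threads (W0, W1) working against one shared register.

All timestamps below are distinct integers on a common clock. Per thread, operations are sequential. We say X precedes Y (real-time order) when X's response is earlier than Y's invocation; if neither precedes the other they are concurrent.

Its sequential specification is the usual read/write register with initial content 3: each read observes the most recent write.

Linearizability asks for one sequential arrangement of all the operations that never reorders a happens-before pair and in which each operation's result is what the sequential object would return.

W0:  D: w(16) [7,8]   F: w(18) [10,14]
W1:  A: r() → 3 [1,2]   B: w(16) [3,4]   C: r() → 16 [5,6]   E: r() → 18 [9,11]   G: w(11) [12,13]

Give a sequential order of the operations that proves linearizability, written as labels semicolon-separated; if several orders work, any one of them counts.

after step 1 (A r() → 3): value 3
after step 2 (B w(16)): value 16
after step 3 (C r() → 16): value 16
after step 4 (D w(16)): value 16
after step 5 (F w(18)): value 18
after step 6 (E r() → 18): value 18
after step 7 (G w(11)): value 11

A; B; C; D; F; E; G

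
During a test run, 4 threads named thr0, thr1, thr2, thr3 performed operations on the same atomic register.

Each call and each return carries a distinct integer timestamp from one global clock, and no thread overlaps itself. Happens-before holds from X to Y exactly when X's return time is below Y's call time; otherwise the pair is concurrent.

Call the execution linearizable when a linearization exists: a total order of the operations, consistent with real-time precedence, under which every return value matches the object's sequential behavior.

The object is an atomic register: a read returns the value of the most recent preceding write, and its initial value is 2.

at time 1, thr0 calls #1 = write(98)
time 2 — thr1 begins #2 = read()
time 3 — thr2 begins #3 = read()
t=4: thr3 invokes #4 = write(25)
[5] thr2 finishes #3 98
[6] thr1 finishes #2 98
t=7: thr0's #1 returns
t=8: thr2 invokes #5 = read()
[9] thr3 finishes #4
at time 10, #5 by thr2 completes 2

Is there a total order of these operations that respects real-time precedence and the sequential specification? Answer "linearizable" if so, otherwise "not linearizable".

events 1..9 are fine; event 10 — the response of #5 at time 10 — makes the prefix non-linearizable
all 30 real-time-respecting orders fail — 5 completed atomic register operations, no legal replay
for example #1, #2, #3, #4, #5 fails at step 5: #5 read() → 2 is not legal there
for example #1, #2, #3, #5, #4 fails at step 4: #5 read() → 2 is not legal there

not linearizable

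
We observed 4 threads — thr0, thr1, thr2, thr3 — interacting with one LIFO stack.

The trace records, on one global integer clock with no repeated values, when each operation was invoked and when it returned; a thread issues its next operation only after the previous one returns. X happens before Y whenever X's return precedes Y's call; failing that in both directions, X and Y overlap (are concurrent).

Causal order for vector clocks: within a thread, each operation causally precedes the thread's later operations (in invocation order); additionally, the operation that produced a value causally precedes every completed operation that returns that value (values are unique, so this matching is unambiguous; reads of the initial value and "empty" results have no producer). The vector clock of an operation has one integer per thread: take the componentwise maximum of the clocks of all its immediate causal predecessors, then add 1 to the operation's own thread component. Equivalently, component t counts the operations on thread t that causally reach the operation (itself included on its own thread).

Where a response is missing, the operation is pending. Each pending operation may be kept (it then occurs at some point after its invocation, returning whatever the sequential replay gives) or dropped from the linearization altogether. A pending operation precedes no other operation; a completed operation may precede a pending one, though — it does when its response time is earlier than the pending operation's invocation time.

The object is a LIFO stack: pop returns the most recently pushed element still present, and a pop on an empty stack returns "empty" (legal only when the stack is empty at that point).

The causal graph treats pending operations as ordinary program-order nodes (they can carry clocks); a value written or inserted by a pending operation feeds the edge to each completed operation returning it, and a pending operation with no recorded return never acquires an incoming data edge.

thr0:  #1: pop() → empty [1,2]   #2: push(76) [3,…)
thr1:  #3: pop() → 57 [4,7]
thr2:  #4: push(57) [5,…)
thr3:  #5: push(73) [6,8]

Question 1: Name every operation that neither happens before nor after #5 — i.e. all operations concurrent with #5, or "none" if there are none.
#2, #3, #4

#5 runs from 6 to 8; window-overlapping ops are concurrent
#1 [1,2]: before
#2 [3,…): concurrent
#3 [4,7]: concurrent
#4 [5,…): concurrent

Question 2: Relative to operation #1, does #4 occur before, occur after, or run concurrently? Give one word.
after

#4 spans [5,…), #1 spans [1,2]
resp(#1)=2 < inv(#4)=5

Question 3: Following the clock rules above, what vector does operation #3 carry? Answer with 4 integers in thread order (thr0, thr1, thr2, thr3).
(0, 1, 1, 0)

no predecessors for #5 (invoked 6): thr3 increments from zero → (0, 0, 0, 1)
no predecessors for #4 (invoked 5): thr2 increments from zero → (0, 0, 1, 0)
no predecessors for #1 (invoked 1): thr0 increments from zero → (1, 0, 0, 0)
#3, invoked 4, takes VC(#4)=(0, 0, 1, 0) under max, adds 1 for thr1 → (0, 1, 1, 0)
#2, invoked 3, takes VC(#1)=(1, 0, 0, 0) under max, adds 1 for thr0 → (2, 0, 0, 0)
target: VC(#3) = (0, 1, 1, 0)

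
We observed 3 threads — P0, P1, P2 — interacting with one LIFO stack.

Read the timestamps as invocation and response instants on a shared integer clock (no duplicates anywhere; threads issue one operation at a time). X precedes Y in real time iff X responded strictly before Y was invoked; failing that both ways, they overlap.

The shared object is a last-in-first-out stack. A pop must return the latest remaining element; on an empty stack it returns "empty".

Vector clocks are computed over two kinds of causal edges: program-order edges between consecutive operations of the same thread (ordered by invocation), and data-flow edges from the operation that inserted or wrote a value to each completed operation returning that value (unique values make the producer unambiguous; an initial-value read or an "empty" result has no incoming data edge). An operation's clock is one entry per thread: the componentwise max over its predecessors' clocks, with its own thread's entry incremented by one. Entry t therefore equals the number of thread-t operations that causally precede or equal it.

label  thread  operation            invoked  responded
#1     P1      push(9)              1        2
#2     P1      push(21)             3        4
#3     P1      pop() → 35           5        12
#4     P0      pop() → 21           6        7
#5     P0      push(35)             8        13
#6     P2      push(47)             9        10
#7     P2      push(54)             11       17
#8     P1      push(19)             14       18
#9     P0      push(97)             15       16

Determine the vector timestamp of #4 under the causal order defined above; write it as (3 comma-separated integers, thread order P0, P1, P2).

(1, 2, 0)

#6 (invocation 9): nothing precedes it; P2's component alone gives (0, 0, 1)
#1 (invocation 1): nothing precedes it; P1's component alone gives (0, 1, 0)
VC(#7, invoked at 11): max of VC(#6)=(0, 0, 1), then +1 on thread P2 → (0, 0, 2)
VC(#2, invoked at 3): max of VC(#1)=(0, 1, 0), then +1 on thread P1 → (0, 2, 0)
VC(#4, invoked at 6): max of VC(#2)=(0, 2, 0), then +1 on thread P0 → (1, 2, 0)
VC(#5, invoked at 8): max of VC(#4)=(1, 2, 0), then +1 on thread P0 → (2, 2, 0)
VC(#3, invoked at 5): max of VC(#2)=(0, 2, 0), VC(#5)=(2, 2, 0), then +1 on thread P1 → (2, 3, 0)
VC(#9, invoked at 15): max of VC(#5)=(2, 2, 0), then +1 on thread P0 → (3, 2, 0)
VC(#8, invoked at 14): max of VC(#3)=(2, 3, 0), then +1 on thread P1 → (2, 4, 0)
target: VC(#4) = (1, 2, 0)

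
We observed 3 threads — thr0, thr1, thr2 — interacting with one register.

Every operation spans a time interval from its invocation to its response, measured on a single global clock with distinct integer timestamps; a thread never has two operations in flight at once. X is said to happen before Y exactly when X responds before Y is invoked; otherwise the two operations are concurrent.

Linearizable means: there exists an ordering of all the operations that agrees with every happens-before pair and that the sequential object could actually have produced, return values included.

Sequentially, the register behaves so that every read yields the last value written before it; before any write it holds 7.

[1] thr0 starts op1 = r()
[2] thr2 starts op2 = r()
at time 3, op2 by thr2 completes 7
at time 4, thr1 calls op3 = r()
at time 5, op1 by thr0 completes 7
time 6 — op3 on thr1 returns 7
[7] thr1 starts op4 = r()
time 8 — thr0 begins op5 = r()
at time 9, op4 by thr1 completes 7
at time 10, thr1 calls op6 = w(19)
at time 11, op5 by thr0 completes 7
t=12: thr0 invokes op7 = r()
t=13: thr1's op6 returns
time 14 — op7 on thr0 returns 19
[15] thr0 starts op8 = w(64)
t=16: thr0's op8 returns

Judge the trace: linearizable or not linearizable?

linearizable

one valid linearization: op1, op2, op3, op4, op5, op6, op7, op8
step 1: op1 r() → 7 — value 7
step 2: op2 r() → 7 — value 7
step 3: op3 r() → 7 — value 7
step 4: op4 r() → 7 — value 7
step 5: op5 r() → 7 — value 7
step 6: op6 w(19) — value 19
step 7: op7 r() → 19 — value 19
step 8: op8 w(64) — value 64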